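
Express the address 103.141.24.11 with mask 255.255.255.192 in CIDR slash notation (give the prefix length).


Binary: 11111111.11111111.11111111.11000000
Count leading 1s
Prefix: /26


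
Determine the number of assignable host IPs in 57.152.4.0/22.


Host bits = 32 - 22 = 10
Total addresses = 2^10 = 1024
Usable = total - 2 (network and broadcast)
Usable hosts: 1022


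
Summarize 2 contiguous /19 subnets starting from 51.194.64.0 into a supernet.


Original prefix: /19
Number of subnets: 2 = 2^1
New prefix = 19 - 1 = 18
Supernet: 51.194.64.0/18


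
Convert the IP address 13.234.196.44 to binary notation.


13 = 00001101
234 = 11101010
196 = 11000100
44 = 00101100
Binary: 00001101.11101010.11000100.00101100


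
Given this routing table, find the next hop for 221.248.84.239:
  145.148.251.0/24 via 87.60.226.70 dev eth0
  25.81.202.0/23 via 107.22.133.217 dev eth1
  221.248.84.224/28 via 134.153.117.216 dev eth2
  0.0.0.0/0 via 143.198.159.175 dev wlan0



Longest prefix match for 221.248.84.239:
  /24 145.148.251.0: no
  /23 25.81.202.0: no
  /28 221.248.84.224: MATCH
  /0 0.0.0.0: MATCH
Selected: next-hop 134.153.117.216 via eth2 (matched /28)


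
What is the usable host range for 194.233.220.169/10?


Network: 194.192.0.0
Broadcast: 194.255.255.255
First usable = network + 1
Last usable = broadcast - 1
Range: 194.192.0.1 to 194.255.255.254


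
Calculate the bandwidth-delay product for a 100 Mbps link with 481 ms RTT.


BDP = bandwidth * RTT
= 100 Mbps * 481 ms
= 100 * 1e6 * 481 / 1000 bits
= 48100000 bits
= 6012500 bytes
= 5871.582 KB
BDP = 48100000 bits (6012500 bytes)


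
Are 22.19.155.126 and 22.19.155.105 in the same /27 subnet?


Mask: 255.255.255.224
22.19.155.126 AND mask = 22.19.155.96
22.19.155.105 AND mask = 22.19.155.96
Yes, same subnet (22.19.155.96)


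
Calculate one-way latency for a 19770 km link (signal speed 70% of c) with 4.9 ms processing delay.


Speed = 0.7 * 3e5 km/s = 210000 km/s
Propagation delay = 19770 / 210000 = 0.0941 s = 94.1429 ms
Processing delay = 4.9 ms
Total one-way latency = 99.0429 ms


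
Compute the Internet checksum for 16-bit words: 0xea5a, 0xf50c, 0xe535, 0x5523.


Sum all words (with carry folding):
+ 0xea5a = 0xea5a
+ 0xf50c = 0xdf67
+ 0xe535 = 0xc49d
+ 0x5523 = 0x19c1
One's complement: ~0x19c1
Checksum = 0xe63e


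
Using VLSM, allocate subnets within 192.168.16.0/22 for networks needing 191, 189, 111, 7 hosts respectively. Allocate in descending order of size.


191 hosts -> /24 (254 usable): 192.168.16.0/24
189 hosts -> /24 (254 usable): 192.168.17.0/24
111 hosts -> /25 (126 usable): 192.168.18.0/25
7 hosts -> /28 (14 usable): 192.168.18.128/28
Allocation: 192.168.16.0/24 (191 hosts, 254 usable); 192.168.17.0/24 (189 hosts, 254 usable); 192.168.18.0/25 (111 hosts, 126 usable); 192.168.18.128/28 (7 hosts, 14 usable)


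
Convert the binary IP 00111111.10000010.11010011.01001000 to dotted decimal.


00111111 = 63
10000010 = 130
11010011 = 211
01001000 = 72
IP: 63.130.211.72


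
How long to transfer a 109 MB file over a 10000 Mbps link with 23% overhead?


Effective throughput = 10000 * (1 - 23/100) = 7700 Mbps
File size in Mb = 109 * 8 = 872 Mb
Time = 872 / 7700
Time = 0.1132 seconds


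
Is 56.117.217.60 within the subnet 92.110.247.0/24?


Subnet network: 92.110.247.0
Test IP AND mask: 56.117.217.0
No, 56.117.217.60 is not in 92.110.247.0/24


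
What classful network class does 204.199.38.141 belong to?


First octet: 204
Binary: 11001100
110xxxxx -> Class C (192-223)
Class C, default mask 255.255.255.0 (/24)


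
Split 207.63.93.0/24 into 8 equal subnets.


New prefix = 24 + 3 = 27
Each subnet has 32 addresses
  207.63.93.0/27
  207.63.93.32/27
  207.63.93.64/27
  207.63.93.96/27
  207.63.93.128/27
  207.63.93.160/27
  207.63.93.192/27
  207.63.93.224/27
Subnets: 207.63.93.0/27, 207.63.93.32/27, 207.63.93.64/27, 207.63.93.96/27, 207.63.93.128/27, 207.63.93.160/27, 207.63.93.192/27, 207.63.93.224/27


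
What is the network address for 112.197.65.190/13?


IP:   01110000.11000101.01000001.10111110
Mask: 11111111.11111000.00000000.00000000
AND operation:
Net:  01110000.11000000.00000000.00000000
Network: 112.192.0.0/13


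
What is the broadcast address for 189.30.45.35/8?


Network: 189.0.0.0/8
Host bits = 24
Set all host bits to 1:
Broadcast: 189.255.255.255


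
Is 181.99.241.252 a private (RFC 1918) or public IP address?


RFC 1918 private ranges:
  10.0.0.0/8 (10.0.0.0 - 10.255.255.255)
  172.16.0.0/12 (172.16.0.0 - 172.31.255.255)
  192.168.0.0/16 (192.168.0.0 - 192.168.255.255)
Public (not in any RFC 1918 range)


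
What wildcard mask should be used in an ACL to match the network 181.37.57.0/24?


Subnet mask: 255.255.255.0
Wildcard = 255.255.255.255 - subnet mask
255 - 255 = 0
255 - 255 = 0
255 - 255 = 0
255 - 0 = 255
Wildcard: 0.0.0.255


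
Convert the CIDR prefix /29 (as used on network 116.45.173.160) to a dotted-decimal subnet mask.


/29 means 29 network bits, 3 host bits
Binary: 11111111111111111111111111111000
Mask: 255.255.255.248


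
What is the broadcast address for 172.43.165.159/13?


Network: 172.40.0.0/13
Host bits = 19
Set all host bits to 1:
Broadcast: 172.47.255.255


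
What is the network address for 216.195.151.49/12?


IP:   11011000.11000011.10010111.00110001
Mask: 11111111.11110000.00000000.00000000
AND operation:
Net:  11011000.11000000.00000000.00000000
Network: 216.192.0.0/12


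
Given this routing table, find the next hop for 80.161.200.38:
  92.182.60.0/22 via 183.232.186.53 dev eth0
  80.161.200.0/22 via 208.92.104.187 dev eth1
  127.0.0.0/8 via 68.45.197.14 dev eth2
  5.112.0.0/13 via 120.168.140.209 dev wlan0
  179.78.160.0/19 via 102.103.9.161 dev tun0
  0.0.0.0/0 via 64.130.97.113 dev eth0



Longest prefix match for 80.161.200.38:
  /22 92.182.60.0: no
  /22 80.161.200.0: MATCH
  /8 127.0.0.0: no
  /13 5.112.0.0: no
  /19 179.78.160.0: no
  /0 0.0.0.0: MATCH
Selected: next-hop 208.92.104.187 via eth1 (matched /22)


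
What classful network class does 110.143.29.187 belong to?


First octet: 110
Binary: 01101110
0xxxxxxx -> Class A (1-126)
Class A, default mask 255.0.0.0 (/8)


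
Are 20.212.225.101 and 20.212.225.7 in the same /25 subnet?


Mask: 255.255.255.128
20.212.225.101 AND mask = 20.212.225.0
20.212.225.7 AND mask = 20.212.225.0
Yes, same subnet (20.212.225.0)


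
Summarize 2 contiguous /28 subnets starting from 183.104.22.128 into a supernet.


Original prefix: /28
Number of subnets: 2 = 2^1
New prefix = 28 - 1 = 27
Supernet: 183.104.22.128/27


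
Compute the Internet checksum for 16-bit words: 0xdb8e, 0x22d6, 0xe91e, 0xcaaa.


Sum all words (with carry folding):
+ 0xdb8e = 0xdb8e
+ 0x22d6 = 0xfe64
+ 0xe91e = 0xe783
+ 0xcaaa = 0xb22e
One's complement: ~0xb22e
Checksum = 0x4dd1


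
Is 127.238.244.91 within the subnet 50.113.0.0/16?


Subnet network: 50.113.0.0
Test IP AND mask: 127.238.0.0
No, 127.238.244.91 is not in 50.113.0.0/16


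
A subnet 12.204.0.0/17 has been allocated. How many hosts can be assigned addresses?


Host bits = 32 - 17 = 15
Total addresses = 2^15 = 32768
Usable = total - 2 (network and broadcast)
Usable hosts: 32766


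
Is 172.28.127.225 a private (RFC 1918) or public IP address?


RFC 1918 private ranges:
  10.0.0.0/8 (10.0.0.0 - 10.255.255.255)
  172.16.0.0/12 (172.16.0.0 - 172.31.255.255)
  192.168.0.0/16 (192.168.0.0 - 192.168.255.255)
Private (in 172.16.0.0/12)


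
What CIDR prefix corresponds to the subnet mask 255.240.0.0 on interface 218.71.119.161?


Binary: 11111111.11110000.00000000.00000000
Count leading 1s
Prefix: /12


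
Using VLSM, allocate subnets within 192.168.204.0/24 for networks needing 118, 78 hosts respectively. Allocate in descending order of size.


118 hosts -> /25 (126 usable): 192.168.204.0/25
78 hosts -> /25 (126 usable): 192.168.204.128/25
Allocation: 192.168.204.0/25 (118 hosts, 126 usable); 192.168.204.128/25 (78 hosts, 126 usable)


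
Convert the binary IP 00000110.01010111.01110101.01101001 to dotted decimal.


00000110 = 6
01010111 = 87
01110101 = 117
01101001 = 105
IP: 6.87.117.105


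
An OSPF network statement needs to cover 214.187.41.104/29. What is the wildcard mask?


Subnet mask: 255.255.255.248
Wildcard = 255.255.255.255 - subnet mask
255 - 255 = 0
255 - 255 = 0
255 - 255 = 0
255 - 248 = 7
Wildcard: 0.0.0.7


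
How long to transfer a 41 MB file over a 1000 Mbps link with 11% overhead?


Effective throughput = 1000 * (1 - 11/100) = 890 Mbps
File size in Mb = 41 * 8 = 328 Mb
Time = 328 / 890
Time = 0.3685 seconds


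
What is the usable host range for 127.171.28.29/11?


Network: 127.160.0.0
Broadcast: 127.191.255.255
First usable = network + 1
Last usable = broadcast - 1
Range: 127.160.0.1 to 127.191.255.254


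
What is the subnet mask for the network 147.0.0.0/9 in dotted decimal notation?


/9 means 9 network bits, 23 host bits
Binary: 11111111100000000000000000000000
Mask: 255.128.0.0


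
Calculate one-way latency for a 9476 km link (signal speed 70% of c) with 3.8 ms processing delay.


Speed = 0.7 * 3e5 km/s = 210000 km/s
Propagation delay = 9476 / 210000 = 0.0451 s = 45.1238 ms
Processing delay = 3.8 ms
Total one-way latency = 48.9238 ms


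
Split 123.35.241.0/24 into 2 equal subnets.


New prefix = 24 + 1 = 25
Each subnet has 128 addresses
  123.35.241.0/25
  123.35.241.128/25
Subnets: 123.35.241.0/25, 123.35.241.128/25


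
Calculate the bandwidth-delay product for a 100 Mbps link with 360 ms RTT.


BDP = bandwidth * RTT
= 100 Mbps * 360 ms
= 100 * 1e6 * 360 / 1000 bits
= 36000000 bits
= 4500000 bytes
= 4394.5312 KB
BDP = 36000000 bits (4500000 bytes)


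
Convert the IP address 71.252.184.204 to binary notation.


71 = 01000111
252 = 11111100
184 = 10111000
204 = 11001100
Binary: 01000111.11111100.10111000.11001100


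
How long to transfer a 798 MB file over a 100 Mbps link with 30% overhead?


Effective throughput = 100 * (1 - 30/100) = 70 Mbps
File size in Mb = 798 * 8 = 6384 Mb
Time = 6384 / 70
Time = 91.2 seconds


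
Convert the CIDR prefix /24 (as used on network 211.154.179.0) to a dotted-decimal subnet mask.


/24 means 24 network bits, 8 host bits
Binary: 11111111111111111111111100000000
Mask: 255.255.255.0


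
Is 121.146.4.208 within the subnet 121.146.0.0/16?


Subnet network: 121.146.0.0
Test IP AND mask: 121.146.0.0
Yes, 121.146.4.208 is in 121.146.0.0/16


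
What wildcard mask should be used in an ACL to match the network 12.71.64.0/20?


Subnet mask: 255.255.240.0
Wildcard = 255.255.255.255 - subnet mask
255 - 255 = 0
255 - 255 = 0
255 - 240 = 15
255 - 0 = 255
Wildcard: 0.0.15.255


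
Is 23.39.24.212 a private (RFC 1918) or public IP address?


RFC 1918 private ranges:
  10.0.0.0/8 (10.0.0.0 - 10.255.255.255)
  172.16.0.0/12 (172.16.0.0 - 172.31.255.255)
  192.168.0.0/16 (192.168.0.0 - 192.168.255.255)
Public (not in any RFC 1918 range)


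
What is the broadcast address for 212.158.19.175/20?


Network: 212.158.16.0/20
Host bits = 12
Set all host bits to 1:
Broadcast: 212.158.31.255


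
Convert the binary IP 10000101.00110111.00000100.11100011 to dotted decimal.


10000101 = 133
00110111 = 55
00000100 = 4
11100011 = 227
IP: 133.55.4.227


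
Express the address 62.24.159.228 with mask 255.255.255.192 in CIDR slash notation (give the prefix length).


Binary: 11111111.11111111.11111111.11000000
Count leading 1s
Prefix: /26


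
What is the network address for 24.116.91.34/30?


IP:   00011000.01110100.01011011.00100010
Mask: 11111111.11111111.11111111.11111100
AND operation:
Net:  00011000.01110100.01011011.00100000
Network: 24.116.91.32/30


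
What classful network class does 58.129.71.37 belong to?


First octet: 58
Binary: 00111010
0xxxxxxx -> Class A (1-126)
Class A, default mask 255.0.0.0 (/8)


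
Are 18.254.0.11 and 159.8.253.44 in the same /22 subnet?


Mask: 255.255.252.0
18.254.0.11 AND mask = 18.254.0.0
159.8.253.44 AND mask = 159.8.252.0
No, different subnets (18.254.0.0 vs 159.8.252.0)


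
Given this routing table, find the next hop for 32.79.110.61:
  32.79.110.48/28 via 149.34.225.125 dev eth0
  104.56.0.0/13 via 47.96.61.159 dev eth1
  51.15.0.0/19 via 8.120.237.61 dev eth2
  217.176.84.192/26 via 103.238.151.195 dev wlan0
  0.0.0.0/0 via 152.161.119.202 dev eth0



Longest prefix match for 32.79.110.61:
  /28 32.79.110.48: MATCH
  /13 104.56.0.0: no
  /19 51.15.0.0: no
  /26 217.176.84.192: no
  /0 0.0.0.0: MATCH
Selected: next-hop 149.34.225.125 via eth0 (matched /28)


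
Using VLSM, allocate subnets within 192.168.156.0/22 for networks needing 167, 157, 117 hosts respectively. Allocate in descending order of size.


167 hosts -> /24 (254 usable): 192.168.156.0/24
157 hosts -> /24 (254 usable): 192.168.157.0/24
117 hosts -> /25 (126 usable): 192.168.158.0/25
Allocation: 192.168.156.0/24 (167 hosts, 254 usable); 192.168.157.0/24 (157 hosts, 254 usable); 192.168.158.0/25 (117 hosts, 126 usable)


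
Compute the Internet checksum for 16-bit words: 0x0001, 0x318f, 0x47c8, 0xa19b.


Sum all words (with carry folding):
+ 0x0001 = 0x0001
+ 0x318f = 0x3190
+ 0x47c8 = 0x7958
+ 0xa19b = 0x1af4
One's complement: ~0x1af4
Checksum = 0xe50b


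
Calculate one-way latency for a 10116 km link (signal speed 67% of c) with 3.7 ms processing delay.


Speed = 0.67 * 3e5 km/s = 201000 km/s
Propagation delay = 10116 / 201000 = 0.0503 s = 50.3284 ms
Processing delay = 3.7 ms
Total one-way latency = 54.0284 ms


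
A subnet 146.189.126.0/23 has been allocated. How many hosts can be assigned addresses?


Host bits = 32 - 23 = 9
Total addresses = 2^9 = 512
Usable = total - 2 (network and broadcast)
Usable hosts: 510


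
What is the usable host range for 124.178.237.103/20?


Network: 124.178.224.0
Broadcast: 124.178.239.255
First usable = network + 1
Last usable = broadcast - 1
Range: 124.178.224.1 to 124.178.239.254


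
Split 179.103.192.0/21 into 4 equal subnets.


New prefix = 21 + 2 = 23
Each subnet has 512 addresses
  179.103.192.0/23
  179.103.194.0/23
  179.103.196.0/23
  179.103.198.0/23
Subnets: 179.103.192.0/23, 179.103.194.0/23, 179.103.196.0/23, 179.103.198.0/23


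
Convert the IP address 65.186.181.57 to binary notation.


65 = 01000001
186 = 10111010
181 = 10110101
57 = 00111001
Binary: 01000001.10111010.10110101.00111001


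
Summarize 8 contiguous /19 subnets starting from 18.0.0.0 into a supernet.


Original prefix: /19
Number of subnets: 8 = 2^3
New prefix = 19 - 3 = 16
Supernet: 18.0.0.0/16


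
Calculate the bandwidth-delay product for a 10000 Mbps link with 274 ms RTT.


BDP = bandwidth * RTT
= 10000 Mbps * 274 ms
= 10000 * 1e6 * 274 / 1000 bits
= 2740000000 bits
= 342500000 bytes
= 334472.6562 KB
BDP = 2740000000 bits (342500000 bytes)


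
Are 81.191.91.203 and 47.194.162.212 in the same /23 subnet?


Mask: 255.255.254.0
81.191.91.203 AND mask = 81.191.90.0
47.194.162.212 AND mask = 47.194.162.0
No, different subnets (81.191.90.0 vs 47.194.162.0)


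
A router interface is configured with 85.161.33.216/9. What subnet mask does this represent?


/9 means 9 network bits, 23 host bits
Binary: 11111111100000000000000000000000
Mask: 255.128.0.0


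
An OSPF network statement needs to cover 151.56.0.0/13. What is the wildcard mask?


Subnet mask: 255.248.0.0
Wildcard = 255.255.255.255 - subnet mask
255 - 255 = 0
255 - 248 = 7
255 - 0 = 255
255 - 0 = 255
Wildcard: 0.7.255.255


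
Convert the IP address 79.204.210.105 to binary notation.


79 = 01001111
204 = 11001100
210 = 11010010
105 = 01101001
Binary: 01001111.11001100.11010010.01101001


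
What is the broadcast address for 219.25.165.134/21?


Network: 219.25.160.0/21
Host bits = 11
Set all host bits to 1:
Broadcast: 219.25.167.255


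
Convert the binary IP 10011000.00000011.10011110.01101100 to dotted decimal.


10011000 = 152
00000011 = 3
10011110 = 158
01101100 = 108
IP: 152.3.158.108


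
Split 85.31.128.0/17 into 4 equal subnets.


New prefix = 17 + 2 = 19
Each subnet has 8192 addresses
  85.31.128.0/19
  85.31.160.0/19
  85.31.192.0/19
  85.31.224.0/19
Subnets: 85.31.128.0/19, 85.31.160.0/19, 85.31.192.0/19, 85.31.224.0/19


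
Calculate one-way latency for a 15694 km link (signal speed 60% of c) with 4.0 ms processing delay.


Speed = 0.6 * 3e5 km/s = 180000 km/s
Propagation delay = 15694 / 180000 = 0.0872 s = 87.1889 ms
Processing delay = 4.0 ms
Total one-way latency = 91.1889 ms


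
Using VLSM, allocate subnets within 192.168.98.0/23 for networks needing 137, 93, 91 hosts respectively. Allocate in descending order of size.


137 hosts -> /24 (254 usable): 192.168.98.0/24
93 hosts -> /25 (126 usable): 192.168.99.0/25
91 hosts -> /25 (126 usable): 192.168.99.128/25
Allocation: 192.168.98.0/24 (137 hosts, 254 usable); 192.168.99.0/25 (93 hosts, 126 usable); 192.168.99.128/25 (91 hosts, 126 usable)


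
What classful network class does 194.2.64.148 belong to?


First octet: 194
Binary: 11000010
110xxxxx -> Class C (192-223)
Class C, default mask 255.255.255.0 (/24)


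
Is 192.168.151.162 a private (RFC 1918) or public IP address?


RFC 1918 private ranges:
  10.0.0.0/8 (10.0.0.0 - 10.255.255.255)
  172.16.0.0/12 (172.16.0.0 - 172.31.255.255)
  192.168.0.0/16 (192.168.0.0 - 192.168.255.255)
Private (in 192.168.0.0/16)


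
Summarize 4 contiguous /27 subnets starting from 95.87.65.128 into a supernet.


Original prefix: /27
Number of subnets: 4 = 2^2
New prefix = 27 - 2 = 25
Supernet: 95.87.65.128/25


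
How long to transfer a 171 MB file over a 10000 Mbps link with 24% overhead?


Effective throughput = 10000 * (1 - 24/100) = 7600 Mbps
File size in Mb = 171 * 8 = 1368 Mb
Time = 1368 / 7600
Time = 0.18 seconds


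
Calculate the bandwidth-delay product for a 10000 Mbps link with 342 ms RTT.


BDP = bandwidth * RTT
= 10000 Mbps * 342 ms
= 10000 * 1e6 * 342 / 1000 bits
= 3420000000 bits
= 427500000 bytes
= 417480.4688 KB
BDP = 3420000000 bits (427500000 bytes)


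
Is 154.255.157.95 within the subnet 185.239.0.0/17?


Subnet network: 185.239.0.0
Test IP AND mask: 154.255.128.0
No, 154.255.157.95 is not in 185.239.0.0/17


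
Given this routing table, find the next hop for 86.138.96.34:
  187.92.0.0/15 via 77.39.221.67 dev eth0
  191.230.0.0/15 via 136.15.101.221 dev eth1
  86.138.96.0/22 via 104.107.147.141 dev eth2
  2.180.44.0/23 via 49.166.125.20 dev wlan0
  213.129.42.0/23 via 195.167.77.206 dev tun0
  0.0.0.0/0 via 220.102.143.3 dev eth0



Longest prefix match for 86.138.96.34:
  /15 187.92.0.0: no
  /15 191.230.0.0: no
  /22 86.138.96.0: MATCH
  /23 2.180.44.0: no
  /23 213.129.42.0: no
  /0 0.0.0.0: MATCH
Selected: next-hop 104.107.147.141 via eth2 (matched /22)


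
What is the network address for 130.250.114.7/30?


IP:   10000010.11111010.01110010.00000111
Mask: 11111111.11111111.11111111.11111100
AND operation:
Net:  10000010.11111010.01110010.00000100
Network: 130.250.114.4/30


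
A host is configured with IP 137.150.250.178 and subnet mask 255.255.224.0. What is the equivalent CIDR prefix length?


Binary: 11111111.11111111.11100000.00000000
Count leading 1s
Prefix: /19


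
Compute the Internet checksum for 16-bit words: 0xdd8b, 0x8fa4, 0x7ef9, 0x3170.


Sum all words (with carry folding):
+ 0xdd8b = 0xdd8b
+ 0x8fa4 = 0x6d30
+ 0x7ef9 = 0xec29
+ 0x3170 = 0x1d9a
One's complement: ~0x1d9a
Checksum = 0xe265


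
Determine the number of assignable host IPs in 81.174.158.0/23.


Host bits = 32 - 23 = 9
Total addresses = 2^9 = 512
Usable = total - 2 (network and broadcast)
Usable hosts: 510


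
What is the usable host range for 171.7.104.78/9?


Network: 171.0.0.0
Broadcast: 171.127.255.255
First usable = network + 1
Last usable = broadcast - 1
Range: 171.0.0.1 to 171.127.255.254


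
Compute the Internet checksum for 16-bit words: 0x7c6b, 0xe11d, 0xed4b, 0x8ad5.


Sum all words (with carry folding):
+ 0x7c6b = 0x7c6b
+ 0xe11d = 0x5d89
+ 0xed4b = 0x4ad5
+ 0x8ad5 = 0xd5aa
One's complement: ~0xd5aa
Checksum = 0x2a55


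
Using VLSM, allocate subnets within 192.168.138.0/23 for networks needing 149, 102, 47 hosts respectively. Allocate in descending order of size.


149 hosts -> /24 (254 usable): 192.168.138.0/24
102 hosts -> /25 (126 usable): 192.168.139.0/25
47 hosts -> /26 (62 usable): 192.168.139.128/26
Allocation: 192.168.138.0/24 (149 hosts, 254 usable); 192.168.139.0/25 (102 hosts, 126 usable); 192.168.139.128/26 (47 hosts, 62 usable)


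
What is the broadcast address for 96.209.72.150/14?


Network: 96.208.0.0/14
Host bits = 18
Set all host bits to 1:
Broadcast: 96.211.255.255


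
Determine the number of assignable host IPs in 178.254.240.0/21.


Host bits = 32 - 21 = 11
Total addresses = 2^11 = 2048
Usable = total - 2 (network and broadcast)
Usable hosts: 2046


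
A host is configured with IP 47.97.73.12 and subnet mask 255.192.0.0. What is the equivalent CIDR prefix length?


Binary: 11111111.11000000.00000000.00000000
Count leading 1s
Prefix: /10


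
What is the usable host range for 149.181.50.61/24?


Network: 149.181.50.0
Broadcast: 149.181.50.255
First usable = network + 1
Last usable = broadcast - 1
Range: 149.181.50.1 to 149.181.50.254


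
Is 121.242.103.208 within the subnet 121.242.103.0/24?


Subnet network: 121.242.103.0
Test IP AND mask: 121.242.103.0
Yes, 121.242.103.208 is in 121.242.103.0/24


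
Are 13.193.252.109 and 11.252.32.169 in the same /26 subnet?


Mask: 255.255.255.192
13.193.252.109 AND mask = 13.193.252.64
11.252.32.169 AND mask = 11.252.32.128
No, different subnets (13.193.252.64 vs 11.252.32.128)


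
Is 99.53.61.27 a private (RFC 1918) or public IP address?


RFC 1918 private ranges:
  10.0.0.0/8 (10.0.0.0 - 10.255.255.255)
  172.16.0.0/12 (172.16.0.0 - 172.31.255.255)
  192.168.0.0/16 (192.168.0.0 - 192.168.255.255)
Public (not in any RFC 1918 range)


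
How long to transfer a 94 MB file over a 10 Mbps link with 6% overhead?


Effective throughput = 10 * (1 - 6/100) = 9.4 Mbps
File size in Mb = 94 * 8 = 752 Mb
Time = 752 / 9.4
Time = 80.0 seconds


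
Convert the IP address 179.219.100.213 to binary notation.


179 = 10110011
219 = 11011011
100 = 01100100
213 = 11010101
Binary: 10110011.11011011.01100100.11010101


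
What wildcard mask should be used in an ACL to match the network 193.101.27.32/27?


Subnet mask: 255.255.255.224
Wildcard = 255.255.255.255 - subnet mask
255 - 255 = 0
255 - 255 = 0
255 - 255 = 0
255 - 224 = 31
Wildcard: 0.0.0.31


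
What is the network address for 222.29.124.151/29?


IP:   11011110.00011101.01111100.10010111
Mask: 11111111.11111111.11111111.11111000
AND operation:
Net:  11011110.00011101.01111100.10010000
Network: 222.29.124.144/29


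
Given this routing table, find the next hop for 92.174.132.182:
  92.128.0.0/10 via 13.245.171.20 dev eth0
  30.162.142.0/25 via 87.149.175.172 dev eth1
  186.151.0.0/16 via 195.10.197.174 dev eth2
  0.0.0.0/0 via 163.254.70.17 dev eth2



Longest prefix match for 92.174.132.182:
  /10 92.128.0.0: MATCH
  /25 30.162.142.0: no
  /16 186.151.0.0: no
  /0 0.0.0.0: MATCH
Selected: next-hop 13.245.171.20 via eth0 (matched /10)


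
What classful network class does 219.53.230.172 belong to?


First octet: 219
Binary: 11011011
110xxxxx -> Class C (192-223)
Class C, default mask 255.255.255.0 (/24)


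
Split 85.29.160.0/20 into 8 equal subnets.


New prefix = 20 + 3 = 23
Each subnet has 512 addresses
  85.29.160.0/23
  85.29.162.0/23
  85.29.164.0/23
  85.29.166.0/23
  85.29.168.0/23
  85.29.170.0/23
  85.29.172.0/23
  85.29.174.0/23
Subnets: 85.29.160.0/23, 85.29.162.0/23, 85.29.164.0/23, 85.29.166.0/23, 85.29.168.0/23, 85.29.170.0/23, 85.29.172.0/23, 85.29.174.0/23


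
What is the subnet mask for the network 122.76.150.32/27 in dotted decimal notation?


/27 means 27 network bits, 5 host bits
Binary: 11111111111111111111111111100000
Mask: 255.255.255.224


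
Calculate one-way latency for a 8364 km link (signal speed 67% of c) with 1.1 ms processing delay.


Speed = 0.67 * 3e5 km/s = 201000 km/s
Propagation delay = 8364 / 201000 = 0.0416 s = 41.6119 ms
Processing delay = 1.1 ms
Total one-way latency = 42.7119 ms


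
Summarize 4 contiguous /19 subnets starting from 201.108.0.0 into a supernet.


Original prefix: /19
Number of subnets: 4 = 2^2
New prefix = 19 - 2 = 17
Supernet: 201.108.0.0/17


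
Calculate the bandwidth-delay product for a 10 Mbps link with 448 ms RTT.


BDP = bandwidth * RTT
= 10 Mbps * 448 ms
= 10 * 1e6 * 448 / 1000 bits
= 4480000 bits
= 560000 bytes
= 546.875 KB
BDP = 4480000 bits (560000 bytes)


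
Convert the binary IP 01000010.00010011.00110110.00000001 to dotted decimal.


01000010 = 66
00010011 = 19
00110110 = 54
00000001 = 1
IP: 66.19.54.1


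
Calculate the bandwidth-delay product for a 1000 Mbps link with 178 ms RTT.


BDP = bandwidth * RTT
= 1000 Mbps * 178 ms
= 1000 * 1e6 * 178 / 1000 bits
= 178000000 bits
= 22250000 bytes
= 21728.5156 KB
BDP = 178000000 bits (22250000 bytes)


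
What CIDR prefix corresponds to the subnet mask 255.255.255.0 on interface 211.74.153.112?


Binary: 11111111.11111111.11111111.00000000
Count leading 1s
Prefix: /24


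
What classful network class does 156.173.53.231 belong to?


First octet: 156
Binary: 10011100
10xxxxxx -> Class B (128-191)
Class B, default mask 255.255.0.0 (/16)


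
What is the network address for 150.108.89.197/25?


IP:   10010110.01101100.01011001.11000101
Mask: 11111111.11111111.11111111.10000000
AND operation:
Net:  10010110.01101100.01011001.10000000
Network: 150.108.89.128/25


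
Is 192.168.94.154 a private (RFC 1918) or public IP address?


RFC 1918 private ranges:
  10.0.0.0/8 (10.0.0.0 - 10.255.255.255)
  172.16.0.0/12 (172.16.0.0 - 172.31.255.255)
  192.168.0.0/16 (192.168.0.0 - 192.168.255.255)
Private (in 192.168.0.0/16)


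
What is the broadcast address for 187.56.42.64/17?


Network: 187.56.0.0/17
Host bits = 15
Set all host bits to 1:
Broadcast: 187.56.127.255


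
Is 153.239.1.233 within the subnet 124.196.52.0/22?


Subnet network: 124.196.52.0
Test IP AND mask: 153.239.0.0
No, 153.239.1.233 is not in 124.196.52.0/22


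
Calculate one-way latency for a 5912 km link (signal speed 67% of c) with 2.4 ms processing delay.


Speed = 0.67 * 3e5 km/s = 201000 km/s
Propagation delay = 5912 / 201000 = 0.0294 s = 29.4129 ms
Processing delay = 2.4 ms
Total one-way latency = 31.8129 ms


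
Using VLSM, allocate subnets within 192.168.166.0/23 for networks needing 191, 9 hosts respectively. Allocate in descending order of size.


191 hosts -> /24 (254 usable): 192.168.166.0/24
9 hosts -> /28 (14 usable): 192.168.167.0/28
Allocation: 192.168.166.0/24 (191 hosts, 254 usable); 192.168.167.0/28 (9 hosts, 14 usable)


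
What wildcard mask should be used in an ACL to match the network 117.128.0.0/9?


Subnet mask: 255.128.0.0
Wildcard = 255.255.255.255 - subnet mask
255 - 255 = 0
255 - 128 = 127
255 - 0 = 255
255 - 0 = 255
Wildcard: 0.127.255.255


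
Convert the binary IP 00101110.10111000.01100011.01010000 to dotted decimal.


00101110 = 46
10111000 = 184
01100011 = 99
01010000 = 80
IP: 46.184.99.80


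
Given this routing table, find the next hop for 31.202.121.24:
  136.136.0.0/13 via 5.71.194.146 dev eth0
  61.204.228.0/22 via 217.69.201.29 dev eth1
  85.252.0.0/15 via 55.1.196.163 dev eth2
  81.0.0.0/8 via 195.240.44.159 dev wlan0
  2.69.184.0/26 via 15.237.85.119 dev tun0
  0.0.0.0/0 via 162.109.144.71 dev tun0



Longest prefix match for 31.202.121.24:
  /13 136.136.0.0: no
  /22 61.204.228.0: no
  /15 85.252.0.0: no
  /8 81.0.0.0: no
  /26 2.69.184.0: no
  /0 0.0.0.0: MATCH
Selected: next-hop 162.109.144.71 via tun0 (matched /0)


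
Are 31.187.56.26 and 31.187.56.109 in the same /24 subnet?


Mask: 255.255.255.0
31.187.56.26 AND mask = 31.187.56.0
31.187.56.109 AND mask = 31.187.56.0
Yes, same subnet (31.187.56.0)


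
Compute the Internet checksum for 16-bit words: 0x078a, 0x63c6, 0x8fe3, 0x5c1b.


Sum all words (with carry folding):
+ 0x078a = 0x078a
+ 0x63c6 = 0x6b50
+ 0x8fe3 = 0xfb33
+ 0x5c1b = 0x574f
One's complement: ~0x574f
Checksum = 0xa8b0


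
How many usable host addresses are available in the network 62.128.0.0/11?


Host bits = 32 - 11 = 21
Total addresses = 2^21 = 2097152
Usable = total - 2 (network and broadcast)
Usable hosts: 2097150


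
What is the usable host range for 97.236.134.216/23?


Network: 97.236.134.0
Broadcast: 97.236.135.255
First usable = network + 1
Last usable = broadcast - 1
Range: 97.236.134.1 to 97.236.135.254


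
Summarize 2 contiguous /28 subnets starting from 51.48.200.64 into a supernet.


Original prefix: /28
Number of subnets: 2 = 2^1
New prefix = 28 - 1 = 27
Supernet: 51.48.200.64/27


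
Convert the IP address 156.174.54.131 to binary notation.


156 = 10011100
174 = 10101110
54 = 00110110
131 = 10000011
Binary: 10011100.10101110.00110110.10000011


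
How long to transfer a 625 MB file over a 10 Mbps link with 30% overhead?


Effective throughput = 10 * (1 - 30/100) = 7 Mbps
File size in Mb = 625 * 8 = 5000 Mb
Time = 5000 / 7
Time = 714.2857 seconds


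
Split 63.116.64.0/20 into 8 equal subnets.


New prefix = 20 + 3 = 23
Each subnet has 512 addresses
  63.116.64.0/23
  63.116.66.0/23
  63.116.68.0/23
  63.116.70.0/23
  63.116.72.0/23
  63.116.74.0/23
  63.116.76.0/23
  63.116.78.0/23
Subnets: 63.116.64.0/23, 63.116.66.0/23, 63.116.68.0/23, 63.116.70.0/23, 63.116.72.0/23, 63.116.74.0/23, 63.116.76.0/23, 63.116.78.0/23


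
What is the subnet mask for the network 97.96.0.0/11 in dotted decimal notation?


/11 means 11 network bits, 21 host bits
Binary: 11111111111000000000000000000000
Mask: 255.224.0.0


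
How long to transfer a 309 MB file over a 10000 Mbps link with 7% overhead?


Effective throughput = 10000 * (1 - 7/100) = 9300 Mbps
File size in Mb = 309 * 8 = 2472 Mb
Time = 2472 / 9300
Time = 0.2658 seconds


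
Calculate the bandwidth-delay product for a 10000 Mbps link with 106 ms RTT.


BDP = bandwidth * RTT
= 10000 Mbps * 106 ms
= 10000 * 1e6 * 106 / 1000 bits
= 1060000000 bits
= 132500000 bytes
= 129394.5312 KB
BDP = 1060000000 bits (132500000 bytes)


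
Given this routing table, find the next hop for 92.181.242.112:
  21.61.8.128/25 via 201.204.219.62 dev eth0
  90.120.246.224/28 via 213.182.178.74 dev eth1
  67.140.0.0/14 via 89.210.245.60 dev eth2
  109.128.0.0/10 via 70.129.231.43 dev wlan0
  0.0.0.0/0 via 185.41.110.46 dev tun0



Longest prefix match for 92.181.242.112:
  /25 21.61.8.128: no
  /28 90.120.246.224: no
  /14 67.140.0.0: no
  /10 109.128.0.0: no
  /0 0.0.0.0: MATCH
Selected: next-hop 185.41.110.46 via tun0 (matched /0)


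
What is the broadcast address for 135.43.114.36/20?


Network: 135.43.112.0/20
Host bits = 12
Set all host bits to 1:
Broadcast: 135.43.127.255


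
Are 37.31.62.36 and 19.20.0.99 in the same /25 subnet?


Mask: 255.255.255.128
37.31.62.36 AND mask = 37.31.62.0
19.20.0.99 AND mask = 19.20.0.0
No, different subnets (37.31.62.0 vs 19.20.0.0)


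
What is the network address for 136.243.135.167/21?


IP:   10001000.11110011.10000111.10100111
Mask: 11111111.11111111.11111000.00000000
AND operation:
Net:  10001000.11110011.10000000.00000000
Network: 136.243.128.0/21


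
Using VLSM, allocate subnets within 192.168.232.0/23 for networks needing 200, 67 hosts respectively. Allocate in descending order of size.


200 hosts -> /24 (254 usable): 192.168.232.0/24
67 hosts -> /25 (126 usable): 192.168.233.0/25
Allocation: 192.168.232.0/24 (200 hosts, 254 usable); 192.168.233.0/25 (67 hosts, 126 usable)


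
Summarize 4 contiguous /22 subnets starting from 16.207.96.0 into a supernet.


Original prefix: /22
Number of subnets: 4 = 2^2
New prefix = 22 - 2 = 20
Supernet: 16.207.96.0/20


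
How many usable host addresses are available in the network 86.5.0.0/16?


Host bits = 32 - 16 = 16
Total addresses = 2^16 = 65536
Usable = total - 2 (network and broadcast)
Usable hosts: 65534


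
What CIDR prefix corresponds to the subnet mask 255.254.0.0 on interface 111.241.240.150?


Binary: 11111111.11111110.00000000.00000000
Count leading 1s
Prefix: /15


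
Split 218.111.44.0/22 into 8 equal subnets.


New prefix = 22 + 3 = 25
Each subnet has 128 addresses
  218.111.44.0/25
  218.111.44.128/25
  218.111.45.0/25
  218.111.45.128/25
  218.111.46.0/25
  218.111.46.128/25
  218.111.47.0/25
  218.111.47.128/25
Subnets: 218.111.44.0/25, 218.111.44.128/25, 218.111.45.0/25, 218.111.45.128/25, 218.111.46.0/25, 218.111.46.128/25, 218.111.47.0/25, 218.111.47.128/25


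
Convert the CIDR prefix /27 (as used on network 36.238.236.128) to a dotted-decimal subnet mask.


/27 means 27 network bits, 5 host bits
Binary: 11111111111111111111111111100000
Mask: 255.255.255.224


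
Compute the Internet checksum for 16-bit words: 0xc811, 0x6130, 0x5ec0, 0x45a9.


Sum all words (with carry folding):
+ 0xc811 = 0xc811
+ 0x6130 = 0x2942
+ 0x5ec0 = 0x8802
+ 0x45a9 = 0xcdab
One's complement: ~0xcdab
Checksum = 0x3254


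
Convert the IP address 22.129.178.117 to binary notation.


22 = 00010110
129 = 10000001
178 = 10110010
117 = 01110101
Binary: 00010110.10000001.10110010.01110101


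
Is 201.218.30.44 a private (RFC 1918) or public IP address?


RFC 1918 private ranges:
  10.0.0.0/8 (10.0.0.0 - 10.255.255.255)
  172.16.0.0/12 (172.16.0.0 - 172.31.255.255)
  192.168.0.0/16 (192.168.0.0 - 192.168.255.255)
Public (not in any RFC 1918 range)


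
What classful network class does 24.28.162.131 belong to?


First octet: 24
Binary: 00011000
0xxxxxxx -> Class A (1-126)
Class A, default mask 255.0.0.0 (/8)


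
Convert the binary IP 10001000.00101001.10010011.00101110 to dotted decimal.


10001000 = 136
00101001 = 41
10010011 = 147
00101110 = 46
IP: 136.41.147.46


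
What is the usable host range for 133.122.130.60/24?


Network: 133.122.130.0
Broadcast: 133.122.130.255
First usable = network + 1
Last usable = broadcast - 1
Range: 133.122.130.1 to 133.122.130.254


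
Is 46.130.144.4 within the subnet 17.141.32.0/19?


Subnet network: 17.141.32.0
Test IP AND mask: 46.130.128.0
No, 46.130.144.4 is not in 17.141.32.0/19


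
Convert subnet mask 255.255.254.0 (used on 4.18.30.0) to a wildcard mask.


Subnet mask: 255.255.254.0
Wildcard = 255.255.255.255 - subnet mask
255 - 255 = 0
255 - 255 = 0
255 - 254 = 1
255 - 0 = 255
Wildcard: 0.0.1.255


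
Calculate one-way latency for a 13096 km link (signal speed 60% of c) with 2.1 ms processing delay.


Speed = 0.6 * 3e5 km/s = 180000 km/s
Propagation delay = 13096 / 180000 = 0.0728 s = 72.7556 ms
Processing delay = 2.1 ms
Total one-way latency = 74.8556 ms


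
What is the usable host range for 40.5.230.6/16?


Network: 40.5.0.0
Broadcast: 40.5.255.255
First usable = network + 1
Last usable = broadcast - 1
Range: 40.5.0.1 to 40.5.255.254


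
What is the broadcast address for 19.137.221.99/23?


Network: 19.137.220.0/23
Host bits = 9
Set all host bits to 1:
Broadcast: 19.137.221.255


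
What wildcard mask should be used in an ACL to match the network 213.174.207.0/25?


Subnet mask: 255.255.255.128
Wildcard = 255.255.255.255 - subnet mask
255 - 255 = 0
255 - 255 = 0
255 - 255 = 0
255 - 128 = 127
Wildcard: 0.0.0.127


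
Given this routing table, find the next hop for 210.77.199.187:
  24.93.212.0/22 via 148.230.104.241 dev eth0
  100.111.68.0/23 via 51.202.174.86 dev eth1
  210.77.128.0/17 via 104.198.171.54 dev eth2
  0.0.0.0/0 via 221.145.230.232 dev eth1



Longest prefix match for 210.77.199.187:
  /22 24.93.212.0: no
  /23 100.111.68.0: no
  /17 210.77.128.0: MATCH
  /0 0.0.0.0: MATCH
Selected: next-hop 104.198.171.54 via eth2 (matched /17)


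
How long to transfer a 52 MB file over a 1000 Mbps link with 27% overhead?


Effective throughput = 1000 * (1 - 27/100) = 730 Mbps
File size in Mb = 52 * 8 = 416 Mb
Time = 416 / 730
Time = 0.5699 seconds


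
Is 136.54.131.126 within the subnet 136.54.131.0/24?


Subnet network: 136.54.131.0
Test IP AND mask: 136.54.131.0
Yes, 136.54.131.126 is in 136.54.131.0/24


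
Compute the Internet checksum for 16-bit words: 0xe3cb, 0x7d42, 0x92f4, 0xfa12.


Sum all words (with carry folding):
+ 0xe3cb = 0xe3cb
+ 0x7d42 = 0x610e
+ 0x92f4 = 0xf402
+ 0xfa12 = 0xee15
One's complement: ~0xee15
Checksum = 0x11ea


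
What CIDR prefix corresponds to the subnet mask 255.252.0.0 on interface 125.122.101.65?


Binary: 11111111.11111100.00000000.00000000
Count leading 1s
Prefix: /14


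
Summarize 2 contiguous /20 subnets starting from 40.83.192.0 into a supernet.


Original prefix: /20
Number of subnets: 2 = 2^1
New prefix = 20 - 1 = 19
Supernet: 40.83.192.0/19


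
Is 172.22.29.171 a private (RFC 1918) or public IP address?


RFC 1918 private ranges:
  10.0.0.0/8 (10.0.0.0 - 10.255.255.255)
  172.16.0.0/12 (172.16.0.0 - 172.31.255.255)
  192.168.0.0/16 (192.168.0.0 - 192.168.255.255)
Private (in 172.16.0.0/12)


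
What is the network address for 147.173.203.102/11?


IP:   10010011.10101101.11001011.01100110
Mask: 11111111.11100000.00000000.00000000
AND operation:
Net:  10010011.10100000.00000000.00000000
Network: 147.160.0.0/11


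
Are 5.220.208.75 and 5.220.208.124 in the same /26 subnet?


Mask: 255.255.255.192
5.220.208.75 AND mask = 5.220.208.64
5.220.208.124 AND mask = 5.220.208.64
Yes, same subnet (5.220.208.64)


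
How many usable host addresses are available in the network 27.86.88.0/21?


Host bits = 32 - 21 = 11
Total addresses = 2^11 = 2048
Usable = total - 2 (network and broadcast)
Usable hosts: 2046


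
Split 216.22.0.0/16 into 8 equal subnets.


New prefix = 16 + 3 = 19
Each subnet has 8192 addresses
  216.22.0.0/19
  216.22.32.0/19
  216.22.64.0/19
  216.22.96.0/19
  216.22.128.0/19
  216.22.160.0/19
  216.22.192.0/19
  216.22.224.0/19
Subnets: 216.22.0.0/19, 216.22.32.0/19, 216.22.64.0/19, 216.22.96.0/19, 216.22.128.0/19, 216.22.160.0/19, 216.22.192.0/19, 216.22.224.0/19


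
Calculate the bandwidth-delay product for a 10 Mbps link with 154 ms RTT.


BDP = bandwidth * RTT
= 10 Mbps * 154 ms
= 10 * 1e6 * 154 / 1000 bits
= 1540000 bits
= 192500 bytes
= 187.9883 KB
BDP = 1540000 bits (192500 bytes)


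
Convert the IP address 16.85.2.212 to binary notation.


16 = 00010000
85 = 01010101
2 = 00000010
212 = 11010100
Binary: 00010000.01010101.00000010.11010100


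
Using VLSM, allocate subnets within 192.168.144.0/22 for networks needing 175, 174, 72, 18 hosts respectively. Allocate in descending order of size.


175 hosts -> /24 (254 usable): 192.168.144.0/24
174 hosts -> /24 (254 usable): 192.168.145.0/24
72 hosts -> /25 (126 usable): 192.168.146.0/25
18 hosts -> /27 (30 usable): 192.168.146.128/27
Allocation: 192.168.144.0/24 (175 hosts, 254 usable); 192.168.145.0/24 (174 hosts, 254 usable); 192.168.146.0/25 (72 hosts, 126 usable); 192.168.146.128/27 (18 hosts, 30 usable)


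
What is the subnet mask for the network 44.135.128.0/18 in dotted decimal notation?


/18 means 18 network bits, 14 host bits
Binary: 11111111111111111100000000000000
Mask: 255.255.192.0


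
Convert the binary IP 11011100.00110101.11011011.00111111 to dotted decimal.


11011100 = 220
00110101 = 53
11011011 = 219
00111111 = 63
IP: 220.53.219.63


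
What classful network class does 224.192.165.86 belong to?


First octet: 224
Binary: 11100000
1110xxxx -> Class D (224-239)
Class D (multicast), default mask N/A


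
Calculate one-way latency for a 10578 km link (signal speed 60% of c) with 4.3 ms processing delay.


Speed = 0.6 * 3e5 km/s = 180000 km/s
Propagation delay = 10578 / 180000 = 0.0588 s = 58.7667 ms
Processing delay = 4.3 ms
Total one-way latency = 63.0667 ms
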